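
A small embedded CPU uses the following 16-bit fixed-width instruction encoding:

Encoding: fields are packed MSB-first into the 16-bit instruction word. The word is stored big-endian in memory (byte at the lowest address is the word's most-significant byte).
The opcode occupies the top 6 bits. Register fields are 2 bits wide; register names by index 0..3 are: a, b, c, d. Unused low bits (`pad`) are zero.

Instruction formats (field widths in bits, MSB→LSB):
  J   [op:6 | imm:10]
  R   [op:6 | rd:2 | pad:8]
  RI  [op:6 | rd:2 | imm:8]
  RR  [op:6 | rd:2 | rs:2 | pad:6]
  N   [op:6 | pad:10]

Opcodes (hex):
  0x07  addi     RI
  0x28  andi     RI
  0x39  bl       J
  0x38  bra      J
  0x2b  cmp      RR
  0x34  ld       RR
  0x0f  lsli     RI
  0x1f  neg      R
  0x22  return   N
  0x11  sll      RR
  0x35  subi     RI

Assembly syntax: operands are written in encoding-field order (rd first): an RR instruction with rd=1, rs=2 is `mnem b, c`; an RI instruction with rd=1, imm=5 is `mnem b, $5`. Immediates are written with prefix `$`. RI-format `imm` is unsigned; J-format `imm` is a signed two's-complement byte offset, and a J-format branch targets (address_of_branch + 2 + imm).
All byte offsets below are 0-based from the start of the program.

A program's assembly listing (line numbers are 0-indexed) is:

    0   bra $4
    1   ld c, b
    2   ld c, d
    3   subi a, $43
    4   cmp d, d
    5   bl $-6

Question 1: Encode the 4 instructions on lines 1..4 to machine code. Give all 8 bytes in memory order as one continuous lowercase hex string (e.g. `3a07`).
line 1 (ld): pack op=0x34:6|rd=2:2|rs=1:2|pad=0:6 = 0xd240; big→ d2 40
line 2 (ld): pack op=0x34:6|rd=2:2|rs=3:2|pad=0:6 = 0xd2c0; big→ d2 c0
line 3 (subi): pack op=0x35:6|rd=0:2|imm=43:8 = 0xd42b; big→ d4 2b
line 4 (cmp): pack op=0x2b:6|rd=3:2|rs=3:2|pad=0:6 = 0xafc0; big→ af c0

d240d2c0d42bafc0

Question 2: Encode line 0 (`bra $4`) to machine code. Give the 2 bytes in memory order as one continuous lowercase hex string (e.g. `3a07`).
0. bra fields op=0x38:6|imm=4:10 → word e004h → e0 04

e004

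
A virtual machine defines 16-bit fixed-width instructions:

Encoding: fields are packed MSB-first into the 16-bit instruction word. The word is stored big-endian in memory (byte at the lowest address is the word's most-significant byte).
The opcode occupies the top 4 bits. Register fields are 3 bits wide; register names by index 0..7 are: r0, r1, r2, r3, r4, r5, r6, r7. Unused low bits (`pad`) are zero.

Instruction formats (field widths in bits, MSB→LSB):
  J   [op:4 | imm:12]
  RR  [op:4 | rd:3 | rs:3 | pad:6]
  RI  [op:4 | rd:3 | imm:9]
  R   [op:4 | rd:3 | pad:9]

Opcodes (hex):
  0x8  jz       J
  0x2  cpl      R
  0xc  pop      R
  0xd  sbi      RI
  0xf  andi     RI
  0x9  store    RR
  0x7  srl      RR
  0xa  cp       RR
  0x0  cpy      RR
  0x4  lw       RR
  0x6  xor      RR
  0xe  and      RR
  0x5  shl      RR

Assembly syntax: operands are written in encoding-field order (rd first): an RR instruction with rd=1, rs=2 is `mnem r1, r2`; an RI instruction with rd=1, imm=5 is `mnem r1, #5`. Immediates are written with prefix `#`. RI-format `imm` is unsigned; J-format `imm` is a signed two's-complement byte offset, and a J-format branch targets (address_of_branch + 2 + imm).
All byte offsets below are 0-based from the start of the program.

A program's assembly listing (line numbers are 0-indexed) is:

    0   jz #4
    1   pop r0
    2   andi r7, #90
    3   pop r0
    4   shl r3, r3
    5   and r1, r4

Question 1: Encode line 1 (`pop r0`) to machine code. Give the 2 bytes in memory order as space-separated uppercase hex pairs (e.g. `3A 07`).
1. pop fields op=0xc:4|rd=0:3|pad=0:9 → word c000h → c0 00

C0 00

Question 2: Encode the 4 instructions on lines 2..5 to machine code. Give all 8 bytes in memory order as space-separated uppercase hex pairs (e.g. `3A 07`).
line 2 (andi): pack op=0xf:4|rd=7:3|imm=90:9 = 0xfe5a; big→ fe 5a
line 3 (pop): pack op=0xc:4|rd=0:3|pad=0:9 = 0xc000; big→ c0 00
line 4 (shl): pack op=0x5:4|rd=3:3|rs=3:3|pad=0:6 = 0x56c0; big→ 56 c0
line 5 (and): pack op=0xe:4|rd=1:3|rs=4:3|pad=0:6 = 0xe300; big→ e3 00

FE 5A C0 00 56 C0 E3 00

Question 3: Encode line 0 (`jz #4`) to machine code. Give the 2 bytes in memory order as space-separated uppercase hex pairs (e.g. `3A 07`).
80 04

line 0 (jz): pack op=0x8:4|imm=4:12 = 0x8004; big→ 80 04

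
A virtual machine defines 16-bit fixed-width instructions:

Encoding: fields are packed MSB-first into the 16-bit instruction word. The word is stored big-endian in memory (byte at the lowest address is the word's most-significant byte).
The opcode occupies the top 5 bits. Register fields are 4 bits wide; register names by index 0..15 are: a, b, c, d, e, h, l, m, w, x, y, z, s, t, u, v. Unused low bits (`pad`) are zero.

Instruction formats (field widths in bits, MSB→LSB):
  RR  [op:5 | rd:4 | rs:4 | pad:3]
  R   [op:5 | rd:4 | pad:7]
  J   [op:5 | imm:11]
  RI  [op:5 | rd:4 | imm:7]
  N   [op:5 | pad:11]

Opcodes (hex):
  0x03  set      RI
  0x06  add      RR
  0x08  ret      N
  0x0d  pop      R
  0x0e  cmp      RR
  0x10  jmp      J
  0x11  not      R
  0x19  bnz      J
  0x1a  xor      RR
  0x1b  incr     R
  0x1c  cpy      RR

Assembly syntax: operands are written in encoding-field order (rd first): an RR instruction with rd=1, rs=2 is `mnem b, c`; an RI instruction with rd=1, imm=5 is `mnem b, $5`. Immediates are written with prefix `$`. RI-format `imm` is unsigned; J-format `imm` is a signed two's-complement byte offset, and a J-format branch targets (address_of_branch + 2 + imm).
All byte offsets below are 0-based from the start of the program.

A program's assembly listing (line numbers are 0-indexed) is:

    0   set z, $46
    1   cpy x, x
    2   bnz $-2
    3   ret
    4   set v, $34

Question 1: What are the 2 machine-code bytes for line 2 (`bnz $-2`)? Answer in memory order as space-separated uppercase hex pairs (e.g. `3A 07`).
CF FE

line 2 (bnz): pack op=0x19:5|imm=-2:11 = 0xcffe; big→ cf fe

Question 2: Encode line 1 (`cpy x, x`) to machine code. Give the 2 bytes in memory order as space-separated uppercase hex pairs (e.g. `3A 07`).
E4 C8

L1: cpy op=0x1c:5|rd=9:4|rs=9:4|pad=0:3 ⇒ 0xe4c8 ⇒ big e4 c8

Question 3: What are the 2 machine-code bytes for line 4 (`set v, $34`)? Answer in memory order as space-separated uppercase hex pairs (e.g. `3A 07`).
L4: set op=0x3:5|rd=15:4|imm=34:7 ⇒ 0x1fa2 ⇒ big 1f a2

1F A2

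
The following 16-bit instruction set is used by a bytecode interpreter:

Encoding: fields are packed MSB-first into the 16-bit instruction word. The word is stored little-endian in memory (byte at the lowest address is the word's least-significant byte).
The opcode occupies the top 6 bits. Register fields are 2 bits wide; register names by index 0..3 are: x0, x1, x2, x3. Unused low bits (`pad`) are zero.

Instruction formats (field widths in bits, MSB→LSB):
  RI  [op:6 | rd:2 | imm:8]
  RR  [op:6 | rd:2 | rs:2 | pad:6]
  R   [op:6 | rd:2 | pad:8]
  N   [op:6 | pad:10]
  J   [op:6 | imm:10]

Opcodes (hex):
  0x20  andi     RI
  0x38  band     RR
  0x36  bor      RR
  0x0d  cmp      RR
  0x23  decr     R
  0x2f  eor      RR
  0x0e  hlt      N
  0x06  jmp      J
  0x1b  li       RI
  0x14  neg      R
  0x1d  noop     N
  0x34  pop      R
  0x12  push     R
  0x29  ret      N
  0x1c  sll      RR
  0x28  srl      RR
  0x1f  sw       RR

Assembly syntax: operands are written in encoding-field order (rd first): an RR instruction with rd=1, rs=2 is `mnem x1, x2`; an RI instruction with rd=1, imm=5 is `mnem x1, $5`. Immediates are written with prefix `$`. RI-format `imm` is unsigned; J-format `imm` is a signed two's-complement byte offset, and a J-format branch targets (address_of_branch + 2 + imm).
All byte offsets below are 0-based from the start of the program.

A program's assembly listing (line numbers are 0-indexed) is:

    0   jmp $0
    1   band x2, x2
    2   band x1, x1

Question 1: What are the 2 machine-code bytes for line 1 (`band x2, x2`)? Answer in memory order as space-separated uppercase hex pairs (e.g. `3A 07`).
L1: band op=0x38:6|rd=2:2|rs=2:2|pad=0:6 ⇒ 0xe280 ⇒ little 80 e2

80 E2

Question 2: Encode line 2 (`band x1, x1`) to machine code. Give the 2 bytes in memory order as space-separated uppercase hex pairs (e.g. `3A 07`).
line 2 (band): pack op=0x38:6|rd=1:2|rs=1:2|pad=0:6 = 0xe140; little→ 40 e1

40 E1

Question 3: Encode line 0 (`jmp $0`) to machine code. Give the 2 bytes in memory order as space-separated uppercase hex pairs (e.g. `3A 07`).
00 18

L0: jmp op=0x6:6|imm=0:10 ⇒ 0x1800 ⇒ little 00 18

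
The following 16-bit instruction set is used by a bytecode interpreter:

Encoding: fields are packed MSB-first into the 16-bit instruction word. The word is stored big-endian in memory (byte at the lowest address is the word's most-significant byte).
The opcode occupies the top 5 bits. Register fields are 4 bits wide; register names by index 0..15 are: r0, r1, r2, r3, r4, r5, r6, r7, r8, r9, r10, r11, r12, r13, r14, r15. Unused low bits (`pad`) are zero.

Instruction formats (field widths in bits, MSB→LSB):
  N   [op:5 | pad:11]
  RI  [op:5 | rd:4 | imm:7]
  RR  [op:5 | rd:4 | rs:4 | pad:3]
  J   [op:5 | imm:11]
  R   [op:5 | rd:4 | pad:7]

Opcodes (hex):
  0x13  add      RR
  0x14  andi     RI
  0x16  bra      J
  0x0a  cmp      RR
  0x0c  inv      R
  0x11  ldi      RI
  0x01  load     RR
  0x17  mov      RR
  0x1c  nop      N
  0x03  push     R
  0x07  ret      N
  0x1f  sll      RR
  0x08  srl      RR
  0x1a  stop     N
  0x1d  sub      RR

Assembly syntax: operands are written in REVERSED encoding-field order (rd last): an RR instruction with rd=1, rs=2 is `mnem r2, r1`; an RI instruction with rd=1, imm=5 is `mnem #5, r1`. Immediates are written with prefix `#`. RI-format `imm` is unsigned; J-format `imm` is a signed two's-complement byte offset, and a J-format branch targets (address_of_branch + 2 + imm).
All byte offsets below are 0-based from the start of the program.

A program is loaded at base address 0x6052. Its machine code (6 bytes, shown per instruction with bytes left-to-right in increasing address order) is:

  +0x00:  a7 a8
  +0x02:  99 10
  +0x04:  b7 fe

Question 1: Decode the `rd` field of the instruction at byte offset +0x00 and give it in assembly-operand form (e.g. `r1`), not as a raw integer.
off 0x00: read a7 a8 as big → 0xa7a8
  opcode bits[15:11]=0x14: andi/RI
  rd: (w>>7)&0xf=0xf → r15
  imm: (w>>0)&0x7f=0x28 → #40

r15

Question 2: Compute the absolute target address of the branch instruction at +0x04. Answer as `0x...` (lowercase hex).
0x6056

[04] b7 fe → 0xb7fe
  op=0xb7fe>>11=0x16 ⇒ bra (J)
  imm: (w>>0)&0x7ff=0x7fe (s11→-2) → #-2
  target = base 0x6052 + off 0x04 + 2 + imm -2 = 0x6056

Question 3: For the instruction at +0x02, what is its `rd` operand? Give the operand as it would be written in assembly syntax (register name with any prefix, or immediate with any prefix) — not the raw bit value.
[02] 99 10 → 0x9910
  top 5b → 0x13 → add [RR]
  rd: (w>>7)&0xf=0x2 → r2
  rs: (w>>3)&0xf=0x2 → r2

r2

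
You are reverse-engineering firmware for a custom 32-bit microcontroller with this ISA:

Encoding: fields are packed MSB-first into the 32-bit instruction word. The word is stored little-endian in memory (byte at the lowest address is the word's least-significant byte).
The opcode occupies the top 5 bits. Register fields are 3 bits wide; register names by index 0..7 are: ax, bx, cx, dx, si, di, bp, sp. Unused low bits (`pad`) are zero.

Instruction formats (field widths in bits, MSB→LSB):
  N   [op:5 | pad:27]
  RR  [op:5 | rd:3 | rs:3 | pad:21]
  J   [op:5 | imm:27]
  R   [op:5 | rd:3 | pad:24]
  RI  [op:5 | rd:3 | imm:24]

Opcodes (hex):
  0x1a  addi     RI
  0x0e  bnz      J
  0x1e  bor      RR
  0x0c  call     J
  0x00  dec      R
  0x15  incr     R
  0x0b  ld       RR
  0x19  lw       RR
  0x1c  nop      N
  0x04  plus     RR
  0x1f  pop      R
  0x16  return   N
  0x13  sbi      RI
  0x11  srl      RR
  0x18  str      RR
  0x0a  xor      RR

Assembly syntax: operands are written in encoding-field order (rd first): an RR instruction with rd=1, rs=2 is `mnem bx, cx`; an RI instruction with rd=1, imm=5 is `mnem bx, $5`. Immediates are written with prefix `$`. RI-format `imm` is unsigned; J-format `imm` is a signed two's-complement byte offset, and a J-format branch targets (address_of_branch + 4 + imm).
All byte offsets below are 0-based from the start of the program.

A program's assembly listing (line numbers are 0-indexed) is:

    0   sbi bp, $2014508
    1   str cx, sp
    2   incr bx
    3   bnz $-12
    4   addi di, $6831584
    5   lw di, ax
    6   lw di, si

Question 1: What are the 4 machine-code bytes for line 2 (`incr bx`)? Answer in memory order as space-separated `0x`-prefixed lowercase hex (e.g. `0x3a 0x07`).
L2: incr op=0x15:5|rd=1:3|pad=0:24 ⇒ 0xa9000000 ⇒ little 00 00 00 a9

0x00 0x00 0x00 0xa9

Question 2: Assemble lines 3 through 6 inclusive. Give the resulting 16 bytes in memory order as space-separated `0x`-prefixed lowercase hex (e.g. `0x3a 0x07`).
L3: bnz op=0xe:5|imm=-12:27 ⇒ 0x77fffff4 ⇒ little f4 ff ff 77
L4: addi op=0x1a:5|rd=5:3|imm=6831584:24 ⇒ 0xd5683de0 ⇒ little e0 3d 68 d5
L5: lw op=0x19:5|rd=5:3|rs=0:3|pad=0:21 ⇒ 0xcd000000 ⇒ little 00 00 00 cd
L6: lw op=0x19:5|rd=5:3|rs=4:3|pad=0:21 ⇒ 0xcd800000 ⇒ little 00 00 80 cd

0xf4 0xff 0xff 0x77 0xe0 0x3d 0x68 0xd5 0x00 0x00 0x00 0xcd 0x00 0x00 0x80 0xcd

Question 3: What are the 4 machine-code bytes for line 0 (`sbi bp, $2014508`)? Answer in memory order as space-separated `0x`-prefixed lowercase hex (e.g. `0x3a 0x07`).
L0: sbi op=0x13:5|rd=6:3|imm=2014508:24 ⇒ 0x9e1ebd2c ⇒ little 2c bd 1e 9e

0x2c 0xbd 0x1e 0x9e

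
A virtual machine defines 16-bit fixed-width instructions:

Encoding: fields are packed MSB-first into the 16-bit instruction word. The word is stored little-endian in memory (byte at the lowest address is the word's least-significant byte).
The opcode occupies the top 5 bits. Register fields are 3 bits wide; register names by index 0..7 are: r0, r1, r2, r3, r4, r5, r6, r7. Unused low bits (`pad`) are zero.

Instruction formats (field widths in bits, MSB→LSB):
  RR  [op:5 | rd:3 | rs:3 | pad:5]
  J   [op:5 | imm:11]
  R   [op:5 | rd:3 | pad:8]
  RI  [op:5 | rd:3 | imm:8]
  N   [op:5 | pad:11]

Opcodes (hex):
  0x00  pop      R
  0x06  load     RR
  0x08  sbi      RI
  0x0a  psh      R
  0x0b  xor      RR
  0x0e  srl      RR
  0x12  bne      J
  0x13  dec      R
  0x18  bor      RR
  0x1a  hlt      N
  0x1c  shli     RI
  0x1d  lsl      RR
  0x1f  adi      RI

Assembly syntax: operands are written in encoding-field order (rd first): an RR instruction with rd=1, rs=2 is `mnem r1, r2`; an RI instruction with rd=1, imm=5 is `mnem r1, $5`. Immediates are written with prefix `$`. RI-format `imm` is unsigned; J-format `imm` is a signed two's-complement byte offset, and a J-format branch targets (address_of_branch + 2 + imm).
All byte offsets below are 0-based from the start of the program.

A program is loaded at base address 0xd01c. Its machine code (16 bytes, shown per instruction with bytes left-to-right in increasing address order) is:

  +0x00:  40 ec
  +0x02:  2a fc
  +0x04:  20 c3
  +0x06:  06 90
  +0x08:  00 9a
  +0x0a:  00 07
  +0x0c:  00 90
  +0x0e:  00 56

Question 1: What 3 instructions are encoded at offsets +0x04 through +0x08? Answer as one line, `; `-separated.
bor r3, r1; bne $6; dec r2

[04] 20 c3 → 0xc320
  top 5b → 0x18 → bor [RR]
  rd@[10:8]=0x3 ⇒ r3
  rs@[7:5]=0x1 ⇒ r1
[06] 06 90 → 0x9006
  top 5b → 0x12 → bne [J]
  imm@[10:0]=0x6 ⇒ $6
[08] 00 9a → 0x9a00
  top 5b → 0x13 → dec [R]
  rd@[10:8]=0x2 ⇒ r2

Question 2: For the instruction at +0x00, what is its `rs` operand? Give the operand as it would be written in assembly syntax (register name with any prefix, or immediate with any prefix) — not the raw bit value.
r2

+0x00: 40 ec ⇒ word 0xec40 (little)
  top 5b → 0x1d → lsl [RR]
  [10:8] rd=4 = r4
  [7:5] rs=2 = r2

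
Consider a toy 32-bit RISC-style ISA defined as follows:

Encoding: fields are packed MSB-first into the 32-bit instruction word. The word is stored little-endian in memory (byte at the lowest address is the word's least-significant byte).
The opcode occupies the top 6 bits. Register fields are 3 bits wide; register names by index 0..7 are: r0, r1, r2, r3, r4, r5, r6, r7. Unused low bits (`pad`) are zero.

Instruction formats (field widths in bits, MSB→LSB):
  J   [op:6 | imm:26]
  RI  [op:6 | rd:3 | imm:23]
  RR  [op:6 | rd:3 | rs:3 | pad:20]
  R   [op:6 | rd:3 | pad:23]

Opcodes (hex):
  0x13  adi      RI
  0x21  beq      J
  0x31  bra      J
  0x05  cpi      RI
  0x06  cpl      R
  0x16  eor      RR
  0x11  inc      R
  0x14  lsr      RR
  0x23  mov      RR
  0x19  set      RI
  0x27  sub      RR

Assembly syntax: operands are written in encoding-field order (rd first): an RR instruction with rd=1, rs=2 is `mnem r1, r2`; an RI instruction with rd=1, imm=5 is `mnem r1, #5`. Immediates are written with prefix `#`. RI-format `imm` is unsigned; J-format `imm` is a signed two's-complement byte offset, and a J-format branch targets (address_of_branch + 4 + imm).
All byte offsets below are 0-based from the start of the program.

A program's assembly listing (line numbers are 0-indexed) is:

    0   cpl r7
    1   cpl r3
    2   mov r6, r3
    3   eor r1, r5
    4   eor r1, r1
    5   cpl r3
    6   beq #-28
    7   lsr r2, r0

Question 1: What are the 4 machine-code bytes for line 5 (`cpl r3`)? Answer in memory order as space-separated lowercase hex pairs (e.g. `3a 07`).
5. cpl fields op=0x6:6|rd=3:3|pad=0:23 → word 19800000h → 00 00 80 19

00 00 80 19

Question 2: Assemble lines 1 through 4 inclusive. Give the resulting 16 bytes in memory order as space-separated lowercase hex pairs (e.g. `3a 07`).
1. cpl fields op=0x6:6|rd=3:3|pad=0:23 → word 19800000h → 00 00 80 19
2. mov fields op=0x23:6|rd=6:3|rs=3:3|pad=0:20 → word 8f300000h → 00 00 30 8f
3. eor fields op=0x16:6|rd=1:3|rs=5:3|pad=0:20 → word 58d00000h → 00 00 d0 58
4. eor fields op=0x16:6|rd=1:3|rs=1:3|pad=0:20 → word 58900000h → 00 00 90 58

00 00 80 19 00 00 30 8f 00 00 d0 58 00 00 90 58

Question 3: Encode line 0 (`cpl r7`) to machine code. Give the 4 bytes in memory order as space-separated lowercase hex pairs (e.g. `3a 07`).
line 0 (cpl): pack op=0x6:6|rd=7:3|pad=0:23 = 0x1b800000; little→ 00 00 80 1b

00 00 80 1b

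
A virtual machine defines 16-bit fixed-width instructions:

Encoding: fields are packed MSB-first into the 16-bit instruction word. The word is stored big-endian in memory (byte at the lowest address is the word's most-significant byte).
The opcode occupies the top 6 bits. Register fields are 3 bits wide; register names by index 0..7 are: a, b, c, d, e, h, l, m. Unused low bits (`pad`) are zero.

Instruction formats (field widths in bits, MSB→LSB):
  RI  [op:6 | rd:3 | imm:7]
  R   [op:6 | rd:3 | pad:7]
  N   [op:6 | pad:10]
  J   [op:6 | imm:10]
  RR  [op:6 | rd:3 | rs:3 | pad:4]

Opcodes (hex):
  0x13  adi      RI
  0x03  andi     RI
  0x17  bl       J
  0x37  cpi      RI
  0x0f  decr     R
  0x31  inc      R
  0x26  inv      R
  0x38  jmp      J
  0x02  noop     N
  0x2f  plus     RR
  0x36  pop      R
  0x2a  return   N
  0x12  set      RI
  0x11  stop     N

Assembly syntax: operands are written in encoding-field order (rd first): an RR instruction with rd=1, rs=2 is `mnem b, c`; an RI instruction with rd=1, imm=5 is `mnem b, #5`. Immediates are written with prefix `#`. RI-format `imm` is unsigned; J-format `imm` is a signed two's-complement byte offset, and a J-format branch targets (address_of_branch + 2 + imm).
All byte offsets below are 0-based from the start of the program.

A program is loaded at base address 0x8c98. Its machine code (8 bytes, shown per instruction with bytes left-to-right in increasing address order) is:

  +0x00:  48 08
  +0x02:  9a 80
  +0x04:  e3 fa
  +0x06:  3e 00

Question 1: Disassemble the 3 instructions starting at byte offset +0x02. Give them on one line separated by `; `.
[02] 9a 80 → 0x9a80
  opcode bits[15:10]=0x26: inv/R
  [9:7] rd=5 = h
[04] e3 fa → 0xe3fa
  opcode bits[15:10]=0x38: jmp/J
  [9:0] imm=1018 (s10→-6) = #-6
[06] 3e 00 → 0x3e00
  opcode bits[15:10]=0xf: decr/R
  [9:7] rd=4 = e

inv h; jmp #-6; decr e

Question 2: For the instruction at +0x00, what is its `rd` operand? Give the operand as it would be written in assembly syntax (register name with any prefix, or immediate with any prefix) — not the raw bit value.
a

+0x00: 48 08 ⇒ word 0x4808 (big)
  op=0x4808>>10=0x12 ⇒ set (RI)
  rd: (w>>7)&0x7=0x0 → a
  imm: (w>>0)&0x7f=0x8 → #8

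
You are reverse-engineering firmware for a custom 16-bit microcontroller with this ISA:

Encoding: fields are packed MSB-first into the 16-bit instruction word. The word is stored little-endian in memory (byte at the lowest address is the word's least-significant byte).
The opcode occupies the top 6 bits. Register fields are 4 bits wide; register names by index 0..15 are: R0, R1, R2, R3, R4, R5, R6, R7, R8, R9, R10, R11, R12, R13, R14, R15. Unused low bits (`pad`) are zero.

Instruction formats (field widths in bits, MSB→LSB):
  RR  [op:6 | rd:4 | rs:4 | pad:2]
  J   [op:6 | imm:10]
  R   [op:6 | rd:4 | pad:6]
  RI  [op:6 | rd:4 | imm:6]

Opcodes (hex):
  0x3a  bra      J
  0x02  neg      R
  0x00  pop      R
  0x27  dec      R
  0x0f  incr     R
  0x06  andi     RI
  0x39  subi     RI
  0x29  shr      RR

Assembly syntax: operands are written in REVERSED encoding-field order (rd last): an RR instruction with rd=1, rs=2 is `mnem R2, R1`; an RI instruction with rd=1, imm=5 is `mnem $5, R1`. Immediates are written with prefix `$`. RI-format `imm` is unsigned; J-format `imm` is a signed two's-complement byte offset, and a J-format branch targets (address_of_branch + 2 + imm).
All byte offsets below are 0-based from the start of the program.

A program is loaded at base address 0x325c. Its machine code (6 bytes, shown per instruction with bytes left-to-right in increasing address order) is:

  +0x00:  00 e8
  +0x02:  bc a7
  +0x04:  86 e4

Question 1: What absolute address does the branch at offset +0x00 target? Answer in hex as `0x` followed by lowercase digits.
off 0x00: read 00 e8 as little → 0xe800
  op=0xe800>>10=0x3a ⇒ bra (J)
  [9:0] imm=0 = $0
  target = base 0x325c + off 0x00 + 2 + imm 0 = 0x325e

0x325e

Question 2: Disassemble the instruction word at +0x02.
shr R15, R14

[02] bc a7 → 0xa7bc
  op=0xa7bc>>10=0x29 ⇒ shr (RR)
  rd@[9:6]=0xe ⇒ R14
  rs@[5:2]=0xf ⇒ R15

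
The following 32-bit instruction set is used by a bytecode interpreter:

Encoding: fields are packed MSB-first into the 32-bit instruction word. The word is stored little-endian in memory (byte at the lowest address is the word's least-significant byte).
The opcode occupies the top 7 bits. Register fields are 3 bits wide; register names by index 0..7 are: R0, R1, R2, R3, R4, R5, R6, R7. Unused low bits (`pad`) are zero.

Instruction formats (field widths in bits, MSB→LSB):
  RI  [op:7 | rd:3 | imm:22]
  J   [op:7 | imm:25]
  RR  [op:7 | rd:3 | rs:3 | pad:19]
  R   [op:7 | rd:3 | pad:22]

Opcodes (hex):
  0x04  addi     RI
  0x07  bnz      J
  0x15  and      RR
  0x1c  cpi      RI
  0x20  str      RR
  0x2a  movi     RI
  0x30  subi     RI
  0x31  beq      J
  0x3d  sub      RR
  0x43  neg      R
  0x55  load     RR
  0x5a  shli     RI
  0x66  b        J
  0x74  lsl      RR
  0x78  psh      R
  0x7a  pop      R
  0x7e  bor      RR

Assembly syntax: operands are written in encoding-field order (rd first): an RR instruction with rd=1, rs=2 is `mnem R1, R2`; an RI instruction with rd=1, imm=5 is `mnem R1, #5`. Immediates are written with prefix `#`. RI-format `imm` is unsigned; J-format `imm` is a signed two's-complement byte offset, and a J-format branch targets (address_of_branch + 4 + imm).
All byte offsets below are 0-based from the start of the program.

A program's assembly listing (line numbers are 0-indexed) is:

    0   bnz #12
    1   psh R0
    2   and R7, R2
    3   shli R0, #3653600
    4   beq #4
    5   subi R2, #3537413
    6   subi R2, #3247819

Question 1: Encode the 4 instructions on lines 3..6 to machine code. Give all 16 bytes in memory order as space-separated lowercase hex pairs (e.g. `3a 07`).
L3: shli op=0x5a:7|rd=0:3|imm=3653600:22 ⇒ 0xb437bfe0 ⇒ little e0 bf 37 b4
L4: beq op=0x31:7|imm=4:25 ⇒ 0x62000004 ⇒ little 04 00 00 62
L5: subi op=0x30:7|rd=2:3|imm=3537413:22 ⇒ 0x60b5fa05 ⇒ little 05 fa b5 60
L6: subi op=0x30:7|rd=2:3|imm=3247819:22 ⇒ 0x60b18ecb ⇒ little cb 8e b1 60

e0 bf 37 b4 04 00 00 62 05 fa b5 60 cb 8e b1 60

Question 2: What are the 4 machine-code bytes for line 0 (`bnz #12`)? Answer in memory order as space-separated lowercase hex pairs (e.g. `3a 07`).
line 0 (bnz): pack op=0x7:7|imm=12:25 = 0x0e00000c; little→ 0c 00 00 0e

0c 00 00 0e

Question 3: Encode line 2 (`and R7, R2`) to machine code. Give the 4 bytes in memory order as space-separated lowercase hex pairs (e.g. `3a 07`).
L2: and op=0x15:7|rd=7:3|rs=2:3|pad=0:19 ⇒ 0x2bd00000 ⇒ little 00 00 d0 2b

00 00 d0 2b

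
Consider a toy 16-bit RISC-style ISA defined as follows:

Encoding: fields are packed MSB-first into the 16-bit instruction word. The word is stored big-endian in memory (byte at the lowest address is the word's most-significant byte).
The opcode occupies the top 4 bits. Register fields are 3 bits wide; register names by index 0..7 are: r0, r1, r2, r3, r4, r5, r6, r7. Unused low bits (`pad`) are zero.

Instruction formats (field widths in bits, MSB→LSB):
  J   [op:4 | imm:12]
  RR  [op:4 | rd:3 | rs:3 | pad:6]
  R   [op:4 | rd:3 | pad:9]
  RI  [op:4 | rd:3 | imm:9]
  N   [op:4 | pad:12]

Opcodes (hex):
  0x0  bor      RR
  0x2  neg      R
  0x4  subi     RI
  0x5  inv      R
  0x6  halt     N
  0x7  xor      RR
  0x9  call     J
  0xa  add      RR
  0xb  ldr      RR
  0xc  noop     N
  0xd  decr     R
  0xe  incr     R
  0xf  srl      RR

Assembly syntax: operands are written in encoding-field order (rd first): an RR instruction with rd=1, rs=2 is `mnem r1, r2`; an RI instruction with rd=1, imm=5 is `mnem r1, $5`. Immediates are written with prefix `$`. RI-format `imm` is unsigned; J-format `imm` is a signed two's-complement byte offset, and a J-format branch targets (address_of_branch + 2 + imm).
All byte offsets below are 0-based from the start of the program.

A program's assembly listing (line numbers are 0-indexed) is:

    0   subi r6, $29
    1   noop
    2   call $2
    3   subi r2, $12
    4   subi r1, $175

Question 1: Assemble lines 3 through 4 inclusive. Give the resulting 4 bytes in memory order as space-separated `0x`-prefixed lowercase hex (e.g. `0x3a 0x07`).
L3: subi op=0x4:4|rd=2:3|imm=12:9 ⇒ 0x440c ⇒ big 44 0c
L4: subi op=0x4:4|rd=1:3|imm=175:9 ⇒ 0x42af ⇒ big 42 af

0x44 0x0c 0x42 0xaf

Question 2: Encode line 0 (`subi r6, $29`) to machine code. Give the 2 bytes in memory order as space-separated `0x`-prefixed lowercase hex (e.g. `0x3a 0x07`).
line 0 (subi): pack op=0x4:4|rd=6:3|imm=29:9 = 0x4c1d; big→ 4c 1d

0x4c 0x1d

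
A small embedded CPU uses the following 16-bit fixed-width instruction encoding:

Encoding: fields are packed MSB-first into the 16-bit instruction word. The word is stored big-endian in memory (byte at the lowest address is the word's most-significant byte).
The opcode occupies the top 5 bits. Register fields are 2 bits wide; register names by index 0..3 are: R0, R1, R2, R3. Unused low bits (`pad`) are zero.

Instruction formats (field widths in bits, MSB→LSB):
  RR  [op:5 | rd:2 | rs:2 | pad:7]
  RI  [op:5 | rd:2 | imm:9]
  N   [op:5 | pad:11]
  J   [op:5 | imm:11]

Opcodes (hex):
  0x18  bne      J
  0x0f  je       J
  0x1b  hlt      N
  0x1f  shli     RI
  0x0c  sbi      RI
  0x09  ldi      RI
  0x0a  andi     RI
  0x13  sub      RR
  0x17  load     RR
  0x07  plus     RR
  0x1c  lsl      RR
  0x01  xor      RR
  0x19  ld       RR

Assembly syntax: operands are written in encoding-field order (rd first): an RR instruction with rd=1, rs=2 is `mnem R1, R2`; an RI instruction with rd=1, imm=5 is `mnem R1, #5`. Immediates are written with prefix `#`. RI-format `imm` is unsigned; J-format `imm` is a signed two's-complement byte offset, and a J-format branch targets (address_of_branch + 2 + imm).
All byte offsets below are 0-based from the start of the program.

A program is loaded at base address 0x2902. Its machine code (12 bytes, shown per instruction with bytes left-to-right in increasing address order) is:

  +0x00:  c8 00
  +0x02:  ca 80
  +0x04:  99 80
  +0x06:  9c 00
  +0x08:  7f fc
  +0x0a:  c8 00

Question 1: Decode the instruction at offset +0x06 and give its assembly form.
sub R2, R0

+0x06: 9c 00 ⇒ word 0x9c00 (big)
  op=0x9c00>>11=0x13 ⇒ sub (RR)
  rd@[10:9]=0x2 ⇒ R2
  rs@[8:7]=0x0 ⇒ R0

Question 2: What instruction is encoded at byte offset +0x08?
off 0x08: read 7f fc as big → 0x7ffc
  top 5b → 0xf → je [J]
  imm: (w>>0)&0x7ff=0x7fc (s11→-4) → #-4

je #-4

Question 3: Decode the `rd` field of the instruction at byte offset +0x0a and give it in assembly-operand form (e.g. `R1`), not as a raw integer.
off 0x0a: read c8 00 as big → 0xc800
  opcode bits[15:11]=0x19: ld/RR
  rd@[10:9]=0x0 ⇒ R0
  rs@[8:7]=0x0 ⇒ R0

R0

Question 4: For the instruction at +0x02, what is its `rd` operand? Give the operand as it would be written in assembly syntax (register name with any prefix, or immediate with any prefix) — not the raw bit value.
R1

@+02  big-endian(ca 80) = 0xca80
  top 5b → 0x19 → ld [RR]
  rd@[10:9]=0x1 ⇒ R1
  rs@[8:7]=0x1 ⇒ R1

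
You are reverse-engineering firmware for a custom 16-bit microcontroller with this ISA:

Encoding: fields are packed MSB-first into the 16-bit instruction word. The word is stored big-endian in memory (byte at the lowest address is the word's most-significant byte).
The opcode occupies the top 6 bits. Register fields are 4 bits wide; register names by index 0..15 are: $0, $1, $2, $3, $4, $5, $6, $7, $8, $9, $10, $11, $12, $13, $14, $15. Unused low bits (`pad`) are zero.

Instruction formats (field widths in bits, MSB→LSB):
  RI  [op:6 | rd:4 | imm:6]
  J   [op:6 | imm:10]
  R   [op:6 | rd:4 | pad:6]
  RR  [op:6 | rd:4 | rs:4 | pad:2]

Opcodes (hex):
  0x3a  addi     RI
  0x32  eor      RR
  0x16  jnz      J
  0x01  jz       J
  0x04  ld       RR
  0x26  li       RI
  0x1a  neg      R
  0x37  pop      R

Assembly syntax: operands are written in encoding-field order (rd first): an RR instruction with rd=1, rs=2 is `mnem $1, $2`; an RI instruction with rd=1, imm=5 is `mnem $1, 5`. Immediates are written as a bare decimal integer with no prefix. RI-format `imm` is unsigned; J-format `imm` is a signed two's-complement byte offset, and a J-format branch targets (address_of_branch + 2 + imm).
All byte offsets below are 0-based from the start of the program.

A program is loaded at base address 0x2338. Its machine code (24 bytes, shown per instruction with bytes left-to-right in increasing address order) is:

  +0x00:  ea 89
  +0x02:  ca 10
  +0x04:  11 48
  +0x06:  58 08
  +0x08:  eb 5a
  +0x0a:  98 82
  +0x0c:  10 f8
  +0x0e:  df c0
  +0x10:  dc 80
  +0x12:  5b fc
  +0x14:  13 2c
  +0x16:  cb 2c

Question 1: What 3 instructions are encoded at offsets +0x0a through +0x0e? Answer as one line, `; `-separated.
@+0a  big-endian(98 82) = 0x9882
  top 6b → 0x26 → li [RI]
  [9:6] rd=2 = $2
  [5:0] imm=2 = 2
@+0c  big-endian(10 f8) = 0x10f8
  top 6b → 0x4 → ld [RR]
  [9:6] rd=3 = $3
  [5:2] rs=14 = $14
@+0e  big-endian(df c0) = 0xdfc0
  top 6b → 0x37 → pop [R]
  [9:6] rd=15 = $15

li $2, 2; ld $3, $14; pop $15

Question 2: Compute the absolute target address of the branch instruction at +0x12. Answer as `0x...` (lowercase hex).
[12] 5b fc → 0x5bfc
  op=0x5bfc>>10=0x16 ⇒ jnz (J)
  imm: (w>>0)&0x3ff=0x3fc (s10→-4) → -4
  target = base 0x2338 + off 0x12 + 2 + imm -4 = 0x2348

0x2348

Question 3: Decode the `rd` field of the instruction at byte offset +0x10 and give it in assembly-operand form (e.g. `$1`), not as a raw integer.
[10] dc 80 → 0xdc80
  opcode bits[15:10]=0x37: pop/R
  [9:6] rd=2 = $2

$2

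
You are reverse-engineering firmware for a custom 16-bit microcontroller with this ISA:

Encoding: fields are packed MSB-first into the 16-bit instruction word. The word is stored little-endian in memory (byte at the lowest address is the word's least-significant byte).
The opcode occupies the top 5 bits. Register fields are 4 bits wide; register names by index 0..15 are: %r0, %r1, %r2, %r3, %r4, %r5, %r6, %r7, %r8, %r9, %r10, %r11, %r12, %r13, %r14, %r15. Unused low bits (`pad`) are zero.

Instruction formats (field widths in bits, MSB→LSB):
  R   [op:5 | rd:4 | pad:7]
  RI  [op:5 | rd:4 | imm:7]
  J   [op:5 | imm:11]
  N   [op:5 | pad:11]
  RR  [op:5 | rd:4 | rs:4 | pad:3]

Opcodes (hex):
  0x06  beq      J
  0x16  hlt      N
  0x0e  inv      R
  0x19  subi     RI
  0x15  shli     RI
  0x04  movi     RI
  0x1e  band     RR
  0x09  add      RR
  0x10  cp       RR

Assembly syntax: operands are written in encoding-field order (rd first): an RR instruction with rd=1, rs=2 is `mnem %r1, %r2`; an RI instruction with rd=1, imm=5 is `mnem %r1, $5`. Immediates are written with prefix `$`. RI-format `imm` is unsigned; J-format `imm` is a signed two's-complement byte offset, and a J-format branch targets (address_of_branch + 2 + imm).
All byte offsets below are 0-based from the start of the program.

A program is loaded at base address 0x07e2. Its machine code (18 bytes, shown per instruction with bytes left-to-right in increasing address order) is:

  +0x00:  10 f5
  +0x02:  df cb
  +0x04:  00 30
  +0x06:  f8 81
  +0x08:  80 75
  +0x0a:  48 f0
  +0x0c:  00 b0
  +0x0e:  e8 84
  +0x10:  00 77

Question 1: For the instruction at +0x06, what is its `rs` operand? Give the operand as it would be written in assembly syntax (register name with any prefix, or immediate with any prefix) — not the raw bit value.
%r15

[06] f8 81 → 0x81f8
  opcode bits[15:11]=0x10: cp/RR
  [10:7] rd=3 = %r3
  [6:3] rs=15 = %r15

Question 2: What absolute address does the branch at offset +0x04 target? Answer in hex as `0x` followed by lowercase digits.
0x07e8

@+04  little-endian(00 30) = 0x3000
  opcode bits[15:11]=0x6: beq/J
  imm: (w>>0)&0x7ff=0x0 → $0
  target = base 0x07e2 + off 0x04 + 2 + imm 0 = 0x07e8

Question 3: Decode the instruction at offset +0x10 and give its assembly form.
@+10  little-endian(00 77) = 0x7700
  top 5b → 0xe → inv [R]
  rd: (w>>7)&0xf=0xe → %r14

inv %r14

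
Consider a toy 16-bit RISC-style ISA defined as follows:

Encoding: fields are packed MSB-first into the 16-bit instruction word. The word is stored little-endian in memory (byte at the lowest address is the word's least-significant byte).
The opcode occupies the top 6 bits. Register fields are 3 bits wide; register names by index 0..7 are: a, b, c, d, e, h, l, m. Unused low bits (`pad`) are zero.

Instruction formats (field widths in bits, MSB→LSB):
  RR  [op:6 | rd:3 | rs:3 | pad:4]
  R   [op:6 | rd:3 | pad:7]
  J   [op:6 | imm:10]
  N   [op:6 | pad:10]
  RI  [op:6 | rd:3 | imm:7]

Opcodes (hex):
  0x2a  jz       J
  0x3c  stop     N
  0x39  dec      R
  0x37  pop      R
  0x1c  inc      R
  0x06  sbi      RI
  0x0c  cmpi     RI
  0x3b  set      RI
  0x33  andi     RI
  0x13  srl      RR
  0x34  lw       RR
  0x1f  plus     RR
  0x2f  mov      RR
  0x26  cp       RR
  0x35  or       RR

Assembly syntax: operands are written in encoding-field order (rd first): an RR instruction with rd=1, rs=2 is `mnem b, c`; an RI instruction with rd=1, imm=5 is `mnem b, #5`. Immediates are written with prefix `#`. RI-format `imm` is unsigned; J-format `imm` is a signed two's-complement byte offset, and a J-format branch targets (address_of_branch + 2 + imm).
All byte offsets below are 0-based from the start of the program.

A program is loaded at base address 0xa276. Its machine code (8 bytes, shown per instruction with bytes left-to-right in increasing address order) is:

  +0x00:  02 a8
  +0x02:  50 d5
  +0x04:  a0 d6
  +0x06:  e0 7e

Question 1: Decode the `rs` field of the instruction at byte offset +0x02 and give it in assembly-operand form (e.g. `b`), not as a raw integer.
h

[02] 50 d5 → 0xd550
  opcode bits[15:10]=0x35: or/RR
  [9:7] rd=2 = c
  [6:4] rs=5 = h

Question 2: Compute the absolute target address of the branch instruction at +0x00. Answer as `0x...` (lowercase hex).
0xa27a

@+00  little-endian(02 a8) = 0xa802
  op=0xa802>>10=0x2a ⇒ jz (J)
  imm: (w>>0)&0x3ff=0x2 → #2
  target = base 0xa276 + off 0x00 + 2 + imm 2 = 0xa27a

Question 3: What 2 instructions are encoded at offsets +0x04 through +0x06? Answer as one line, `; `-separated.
off 0x04: read a0 d6 as little → 0xd6a0
  top 6b → 0x35 → or [RR]
  [9:7] rd=5 = h
  [6:4] rs=2 = c
off 0x06: read e0 7e as little → 0x7ee0
  top 6b → 0x1f → plus [RR]
  [9:7] rd=5 = h
  [6:4] rs=6 = l

or h, c; plus h, l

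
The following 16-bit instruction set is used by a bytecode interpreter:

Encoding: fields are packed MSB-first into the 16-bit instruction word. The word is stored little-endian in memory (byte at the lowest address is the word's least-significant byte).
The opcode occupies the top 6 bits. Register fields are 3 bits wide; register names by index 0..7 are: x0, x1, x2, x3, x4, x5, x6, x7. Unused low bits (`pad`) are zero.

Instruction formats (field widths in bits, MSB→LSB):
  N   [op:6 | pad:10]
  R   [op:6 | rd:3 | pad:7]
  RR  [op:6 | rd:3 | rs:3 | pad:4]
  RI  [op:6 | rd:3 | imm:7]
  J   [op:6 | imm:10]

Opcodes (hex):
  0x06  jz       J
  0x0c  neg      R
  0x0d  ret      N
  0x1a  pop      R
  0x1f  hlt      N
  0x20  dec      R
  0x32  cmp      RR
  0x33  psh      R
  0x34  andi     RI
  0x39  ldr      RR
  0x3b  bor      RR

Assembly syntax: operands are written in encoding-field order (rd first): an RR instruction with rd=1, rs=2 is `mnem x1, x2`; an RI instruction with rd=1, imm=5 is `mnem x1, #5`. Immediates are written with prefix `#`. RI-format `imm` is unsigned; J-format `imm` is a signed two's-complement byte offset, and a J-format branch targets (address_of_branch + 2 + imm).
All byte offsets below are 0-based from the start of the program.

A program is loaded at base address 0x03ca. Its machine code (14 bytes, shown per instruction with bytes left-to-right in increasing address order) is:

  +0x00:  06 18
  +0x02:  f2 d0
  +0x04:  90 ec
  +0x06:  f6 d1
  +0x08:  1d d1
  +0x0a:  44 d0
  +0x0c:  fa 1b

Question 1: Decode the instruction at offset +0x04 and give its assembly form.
bor x1, x1

@+04  little-endian(90 ec) = 0xec90
  opcode bits[15:10]=0x3b: bor/RR
  rd@[9:7]=0x1 ⇒ x1
  rs@[6:4]=0x1 ⇒ x1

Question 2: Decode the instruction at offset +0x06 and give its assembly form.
off 0x06: read f6 d1 as little → 0xd1f6
  opcode bits[15:10]=0x34: andi/RI
  rd: (w>>7)&0x7=0x3 → x3
  imm: (w>>0)&0x7f=0x76 → #118

andi x3, #118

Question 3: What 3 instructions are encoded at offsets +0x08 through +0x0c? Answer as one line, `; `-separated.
[08] 1d d1 → 0xd11d
  top 6b → 0x34 → andi [RI]
  rd@[9:7]=0x2 ⇒ x2
  imm@[6:0]=0x1d ⇒ #29
[0a] 44 d0 → 0xd044
  top 6b → 0x34 → andi [RI]
  rd@[9:7]=0x0 ⇒ x0
  imm@[6:0]=0x44 ⇒ #68
[0c] fa 1b → 0x1bfa
  top 6b → 0x6 → jz [J]
  imm@[9:0]=0x3fa (s10→-6) ⇒ #-6

andi x2, #29; andi x0, #68; jz #-6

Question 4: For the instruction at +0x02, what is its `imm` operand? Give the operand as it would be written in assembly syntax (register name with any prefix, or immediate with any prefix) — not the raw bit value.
[02] f2 d0 → 0xd0f2
  op=0xd0f2>>10=0x34 ⇒ andi (RI)
  [9:7] rd=1 = x1
  [6:0] imm=114 = #114

#114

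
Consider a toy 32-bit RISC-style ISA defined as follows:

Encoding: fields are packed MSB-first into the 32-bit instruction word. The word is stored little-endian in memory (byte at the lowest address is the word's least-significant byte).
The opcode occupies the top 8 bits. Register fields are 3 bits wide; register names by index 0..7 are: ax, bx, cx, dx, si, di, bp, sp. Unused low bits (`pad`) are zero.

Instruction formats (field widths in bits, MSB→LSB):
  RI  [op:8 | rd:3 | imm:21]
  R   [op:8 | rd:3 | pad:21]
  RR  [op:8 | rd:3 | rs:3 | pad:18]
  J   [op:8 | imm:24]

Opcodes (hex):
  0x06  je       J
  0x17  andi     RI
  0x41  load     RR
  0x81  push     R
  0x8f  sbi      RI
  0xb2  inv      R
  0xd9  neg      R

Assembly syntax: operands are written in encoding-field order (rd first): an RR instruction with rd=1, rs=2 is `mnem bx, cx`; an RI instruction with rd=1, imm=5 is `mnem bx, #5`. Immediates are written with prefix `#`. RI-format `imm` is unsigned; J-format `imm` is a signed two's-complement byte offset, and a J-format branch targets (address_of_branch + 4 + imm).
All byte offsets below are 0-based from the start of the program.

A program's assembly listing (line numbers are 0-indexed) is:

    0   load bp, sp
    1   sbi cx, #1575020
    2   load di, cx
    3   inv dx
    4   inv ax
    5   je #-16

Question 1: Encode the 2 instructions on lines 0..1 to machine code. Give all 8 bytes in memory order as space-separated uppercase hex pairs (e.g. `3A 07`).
L0: load op=0x41:8|rd=6:3|rs=7:3|pad=0:18 ⇒ 0x41dc0000 ⇒ little 00 00 dc 41
L1: sbi op=0x8f:8|rd=2:3|imm=1575020:21 ⇒ 0x8f58086c ⇒ little 6c 08 58 8f

00 00 DC 41 6C 08 58 8F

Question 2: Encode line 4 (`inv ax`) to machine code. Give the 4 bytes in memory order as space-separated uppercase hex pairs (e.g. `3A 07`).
00 00 00 B2

4. inv fields op=0xb2:8|rd=0:3|pad=0:21 → word b2000000h → 00 00 00 b2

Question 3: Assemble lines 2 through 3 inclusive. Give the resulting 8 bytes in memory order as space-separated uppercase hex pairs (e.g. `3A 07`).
00 00 A8 41 00 00 60 B2

2. load fields op=0x41:8|rd=5:3|rs=2:3|pad=0:18 → word 41a80000h → 00 00 a8 41
3. inv fields op=0xb2:8|rd=3:3|pad=0:21 → word b2600000h → 00 00 60 b2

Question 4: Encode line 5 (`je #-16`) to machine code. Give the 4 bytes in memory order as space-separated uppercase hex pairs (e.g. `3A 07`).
F0 FF FF 06

L5: je op=0x6:8|imm=-16:24 ⇒ 0x06fffff0 ⇒ little f0 ff ff 06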